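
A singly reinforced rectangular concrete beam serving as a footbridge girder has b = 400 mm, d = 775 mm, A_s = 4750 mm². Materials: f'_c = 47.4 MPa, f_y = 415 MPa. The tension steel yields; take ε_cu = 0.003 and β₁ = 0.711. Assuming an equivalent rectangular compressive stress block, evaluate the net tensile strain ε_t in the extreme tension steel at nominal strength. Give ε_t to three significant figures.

ε_t ≈ 0.0105

a = A_s f_y/(0.85 f'_c b) = 122.32 mm.
β₁ = 0.711, so c = a/β₁ = 122.32/0.711 = 172.04 mm.
From the linear strain diagram with ε_cu = 0.003: ε_t = 0.003 (d − c)/c = 0.003 × (775 − 172.04)/172.04 = 0.0105.
Since ε_t ≥ 0.005, the section is tension-controlled.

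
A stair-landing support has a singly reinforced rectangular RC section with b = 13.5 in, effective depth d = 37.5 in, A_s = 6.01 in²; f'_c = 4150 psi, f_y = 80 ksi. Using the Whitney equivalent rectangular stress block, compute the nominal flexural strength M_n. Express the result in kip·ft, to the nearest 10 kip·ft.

M_n ≈ 1300 kip·ft

T = A_s f_y = 6.01 × 80 = 480.8 kips.
a = T/(0.85 f'_c b) = 480.8/(0.85 × 4.15 × 13.5) = 10.096 in.
M_n = T(d − a/2) = 480.8 × (37.5 − 5.048) = 15602.9 kip·in = 15602.9/12 = 1300.24 kip·ft.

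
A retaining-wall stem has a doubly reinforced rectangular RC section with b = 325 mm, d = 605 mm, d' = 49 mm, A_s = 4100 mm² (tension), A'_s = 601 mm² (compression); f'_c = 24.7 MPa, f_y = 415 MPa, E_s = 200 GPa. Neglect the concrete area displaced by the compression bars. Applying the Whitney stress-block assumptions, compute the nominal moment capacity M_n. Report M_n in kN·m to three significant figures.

Assume both tension and compression steel yield.
Net tension couple steel: A_s − A'_s = 3499 mm².
a = (A_s − A'_s) f_y / (0.85 f'_c b) = 1452085/(0.85 × 24.7 × 325) = 212.81 mm.
c = a/β₁ = 212.81/0.85 = 250.36 mm; ε'_s = 0.003(c − d')/c = 0.0024 ≥ f_y/E_s = 0.0021, so compression steel does yield.
M_n = (A_s − A'_s) f_y (d − a/2) + A'_s f_y (d − d') = [1452085 × (605 − 106.405) + 249415 × (605 − 49)] × 10⁻⁶ = 724.00 + 138.67 = 862.67 kN·m.

M_n ≈ 863 kN·m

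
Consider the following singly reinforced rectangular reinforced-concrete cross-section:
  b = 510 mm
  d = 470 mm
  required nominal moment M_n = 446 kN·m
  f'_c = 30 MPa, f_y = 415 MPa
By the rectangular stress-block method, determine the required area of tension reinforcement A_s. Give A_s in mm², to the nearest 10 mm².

A_s ≈ 2500 mm²

With M_n = 0.85 f'_c a b (d − a/2), solve the quadratic for a:
a = d − √(d² − 2M_n/(0.85 f'_c b)) = 470 − √(470² − 2 × 446×10⁶/(0.85 × 30 × 510)) = 79.73 mm.
A_s = 0.85 f'_c a b / f_y = 0.85 × 30 × 79.73 × 510 / 415 = 2498.5 mm².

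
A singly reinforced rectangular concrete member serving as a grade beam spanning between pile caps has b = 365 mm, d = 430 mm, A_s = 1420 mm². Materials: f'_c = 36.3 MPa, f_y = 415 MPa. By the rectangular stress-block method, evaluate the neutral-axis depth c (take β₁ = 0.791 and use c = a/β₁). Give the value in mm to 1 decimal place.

c ≈ 66.2 mm

T = A_s f_y = 1420 × 415 = 589300 N = 589.3 kN.
Setting C = 0.85 f'_c a b equal to T: a = 589300/(0.85 × 36.3 × 365) = 52.326 mm.
With β₁ = 0.791, c = a/β₁ = 52.326/0.791 = 66.2 mm.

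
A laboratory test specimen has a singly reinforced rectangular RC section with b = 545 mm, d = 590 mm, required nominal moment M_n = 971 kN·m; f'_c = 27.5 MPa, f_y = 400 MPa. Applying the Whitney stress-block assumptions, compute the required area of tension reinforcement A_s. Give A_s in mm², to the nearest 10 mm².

A_s ≈ 4700 mm²

With M_n = 0.85 f'_c a b (d − a/2), solve the quadratic for a:
a = d − √(d² − 2M_n/(0.85 f'_c b)) = 590 − √(590² − 2 × 971×10⁶/(0.85 × 27.5 × 545)) = 147.67 mm.
A_s = 0.85 f'_c a b / f_y = 0.85 × 27.5 × 147.67 × 545 / 400 = 4703.1 mm².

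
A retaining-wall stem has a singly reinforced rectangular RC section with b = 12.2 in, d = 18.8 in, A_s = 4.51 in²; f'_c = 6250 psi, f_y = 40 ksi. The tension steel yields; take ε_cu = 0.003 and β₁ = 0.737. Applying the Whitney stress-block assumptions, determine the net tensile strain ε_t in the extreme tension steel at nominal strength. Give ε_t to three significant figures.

ε_t ≈ 0.0119

a = A_s f_y/(0.85 f'_c b) = 2.783 in.
β₁ = 0.737, so c = a/β₁ = 2.783/0.737 = 3.776 in.
From the linear strain diagram with ε_cu = 0.003: ε_t = 0.003 (d − c)/c = 0.003 × (18.8 − 3.776)/3.776 = 0.0119.
Since ε_t ≥ 0.005, the section is tension-controlled.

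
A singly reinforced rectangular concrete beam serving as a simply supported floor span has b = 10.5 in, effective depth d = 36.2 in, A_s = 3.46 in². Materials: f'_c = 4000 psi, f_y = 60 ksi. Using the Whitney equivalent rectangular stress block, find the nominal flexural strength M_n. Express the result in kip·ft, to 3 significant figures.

M_n ≈ 576 kip·ft

T = A_s f_y = 3.46 × 60 = 207.6 kips.
a = T/(0.85 f'_c b) = 207.6/(0.85 × 4 × 10.5) = 5.815 in.
M_n = T(d − a/2) = 207.6 × (36.2 − 2.9075) = 6911.5 kip·in = 6911.5/12 = 575.96 kip·ft.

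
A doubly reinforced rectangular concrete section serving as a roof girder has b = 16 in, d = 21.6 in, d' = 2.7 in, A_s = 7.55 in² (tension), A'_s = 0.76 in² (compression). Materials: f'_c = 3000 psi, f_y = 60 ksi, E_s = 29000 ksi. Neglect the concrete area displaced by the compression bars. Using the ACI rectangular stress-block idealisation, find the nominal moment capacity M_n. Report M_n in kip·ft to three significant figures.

Assume both steels yield.
a = (A_s − A'_s) f_y/(0.85 f'_c b) = (7.55 − 0.76) × 60/(0.85 × 3 × 16) = 9.985 in.
c = a/β₁ = 9.985/0.85 = 11.747 in; ε'_s = 0.003(c − d')/c = 0.0023 ≥ ε_y = 0.0021, so the compression steel yields.
M_n = (A_s − A'_s) f_y (d − a/2) + A'_s f_y (d − d') = 407.4 × (21.6 − 4.9925) + 45.6 × (21.6 − 2.7) = 6765.9 + 861.8 = 7627.7 kip·in = 7627.7/12 = 635.64 kip·ft.

M_n ≈ 636 kip·ft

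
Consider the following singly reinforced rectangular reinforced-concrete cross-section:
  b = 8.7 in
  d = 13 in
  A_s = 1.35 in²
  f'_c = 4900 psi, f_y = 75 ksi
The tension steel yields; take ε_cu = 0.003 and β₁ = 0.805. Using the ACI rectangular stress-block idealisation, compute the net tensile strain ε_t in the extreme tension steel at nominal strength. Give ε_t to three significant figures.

a = A_s f_y/(0.85 f'_c b) = 2.794 in.
β₁ = 0.805, so c = a/β₁ = 2.794/0.805 = 3.471 in.
From the linear strain diagram with ε_cu = 0.003: ε_t = 0.003 (d − c)/c = 0.003 × (13 − 3.471)/3.471 = 0.00824.
Since ε_t ≥ 0.005, the section is tension-controlled.

ε_t ≈ 0.00824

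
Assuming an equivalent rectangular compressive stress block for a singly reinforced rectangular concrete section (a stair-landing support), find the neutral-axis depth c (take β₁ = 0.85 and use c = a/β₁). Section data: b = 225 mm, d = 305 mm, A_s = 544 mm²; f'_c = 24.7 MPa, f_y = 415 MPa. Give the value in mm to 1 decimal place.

T = A_s f_y = 544 × 415 = 225760 N = 225.76 kN.
Setting C = 0.85 f'_c a b equal to T: a = 225760/(0.85 × 24.7 × 225) = 47.791 mm.
With β₁ = 0.85, c = a/β₁ = 47.791/0.85 = 56.2 mm.

c ≈ 56.2 mm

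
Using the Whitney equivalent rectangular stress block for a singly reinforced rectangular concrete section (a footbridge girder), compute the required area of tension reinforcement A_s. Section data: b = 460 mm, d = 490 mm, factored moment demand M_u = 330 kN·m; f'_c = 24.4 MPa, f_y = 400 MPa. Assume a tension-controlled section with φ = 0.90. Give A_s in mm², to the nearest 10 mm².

M_n = M_u/φ = 330/0.90 = 366.667 kN·m.
With M_n = 0.85 f'_c a b (d − a/2), solve the quadratic for a:
a = d − √(d² − 2M_n/(0.85 f'_c b)) = 490 − √(490² − 2 × 366.667×10⁶/(0.85 × 24.4 × 460)) = 85.98 mm.
A_s = 0.85 f'_c a b / f_y = 0.85 × 24.4 × 85.98 × 460 / 400 = 2050.7 mm².

A_s ≈ 2050 mm²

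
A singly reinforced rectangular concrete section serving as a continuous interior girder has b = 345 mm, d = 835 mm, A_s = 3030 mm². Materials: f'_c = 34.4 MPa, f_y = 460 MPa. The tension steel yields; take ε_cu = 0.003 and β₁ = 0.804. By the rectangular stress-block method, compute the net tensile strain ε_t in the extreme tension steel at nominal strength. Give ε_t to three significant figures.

ε_t ≈ 0.0116

a = A_s f_y/(0.85 f'_c b) = 138.17 mm.
β₁ = 0.804, so c = a/β₁ = 138.17/0.804 = 171.85 mm.
From the linear strain diagram with ε_cu = 0.003: ε_t = 0.003 (d − c)/c = 0.003 × (835 − 171.85)/171.85 = 0.0116.
Since ε_t ≥ 0.005, the section is tension-controlled.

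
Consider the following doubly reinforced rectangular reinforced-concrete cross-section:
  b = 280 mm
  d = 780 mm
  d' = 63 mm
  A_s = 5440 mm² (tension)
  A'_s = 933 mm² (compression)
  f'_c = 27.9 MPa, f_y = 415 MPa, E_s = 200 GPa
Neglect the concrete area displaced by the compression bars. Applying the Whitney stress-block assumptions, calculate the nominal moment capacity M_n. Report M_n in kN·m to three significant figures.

Assume both tension and compression steel yield.
Net tension couple steel: A_s − A'_s = 4507 mm².
a = (A_s − A'_s) f_y / (0.85 f'_c b) = 1870405/(0.85 × 27.9 × 280) = 281.68 mm.
c = a/β₁ = 281.68/0.85 = 331.39 mm; ε'_s = 0.003(c − d')/c = 0.0024 ≥ f_y/E_s = 0.0021, so compression steel does yield.
M_n = (A_s − A'_s) f_y (d − a/2) + A'_s f_y (d − d') = [1870405 × (780 − 140.84) + 387195 × (780 − 63)] × 10⁻⁶ = 1195.49 + 277.62 = 1473.11 kN·m.

M_n ≈ 1470 kN·m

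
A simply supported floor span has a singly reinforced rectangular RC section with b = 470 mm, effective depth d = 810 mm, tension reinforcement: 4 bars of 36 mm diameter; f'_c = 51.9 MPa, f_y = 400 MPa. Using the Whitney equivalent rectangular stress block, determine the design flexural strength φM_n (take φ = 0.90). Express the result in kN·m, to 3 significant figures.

φM_n ≈ 1130 kN·m

A_s = 4 × 1018 = 4072 mm².
T = A_s f_y = 4072 × 400 = 1628800 N = 1628.8 kN.
From C = T: a = T/(0.85 f'_c b) = 1628800/(0.85 × 51.9 × 470) = 78.56 mm.
M_n = T(d − a/2) = 1628.8 kN × (810 − 39.28) mm = 1255.35 kN·m.
φM_n = 0.90 × 1255.35 = 1129.82 kN·m.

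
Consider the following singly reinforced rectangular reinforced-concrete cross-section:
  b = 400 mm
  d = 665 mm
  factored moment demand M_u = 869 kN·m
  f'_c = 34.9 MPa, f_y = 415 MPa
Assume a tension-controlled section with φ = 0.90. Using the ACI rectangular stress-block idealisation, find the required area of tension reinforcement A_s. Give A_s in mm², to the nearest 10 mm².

M_n = M_u/φ = 869/0.90 = 965.556 kN·m.
With M_n = 0.85 f'_c a b (d − a/2), solve the quadratic for a:
a = d − √(d² − 2M_n/(0.85 f'_c b)) = 665 − √(665² − 2 × 965.556×10⁶/(0.85 × 34.9 × 400)) = 136.34 mm.
A_s = 0.85 f'_c a b / f_y = 0.85 × 34.9 × 136.34 × 400 / 415 = 3898.3 mm².

A_s ≈ 3900 mm²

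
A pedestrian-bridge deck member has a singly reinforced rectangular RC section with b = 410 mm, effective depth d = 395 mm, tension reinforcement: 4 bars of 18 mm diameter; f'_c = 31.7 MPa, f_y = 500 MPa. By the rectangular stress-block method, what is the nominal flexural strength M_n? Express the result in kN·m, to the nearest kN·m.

M_n ≈ 189 kN·m

A_s = 4 × 254 = 1016 mm².
T = A_s f_y = 1016 × 500 = 508000 N = 508 kN.
From C = T: a = T/(0.85 f'_c b) = 508000/(0.85 × 31.7 × 410) = 45.98 mm.
M_n = T(d − a/2) = 508 kN × (395 − 22.99) mm = 188.98 kN·m.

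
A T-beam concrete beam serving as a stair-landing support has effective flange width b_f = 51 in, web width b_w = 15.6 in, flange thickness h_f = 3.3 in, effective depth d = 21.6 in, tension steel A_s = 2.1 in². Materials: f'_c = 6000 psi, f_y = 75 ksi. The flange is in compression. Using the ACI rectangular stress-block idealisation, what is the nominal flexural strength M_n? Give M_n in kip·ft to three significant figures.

Tension: T = A_s f_y = 2.1 × 75 = 157.5 kips.
Try a within the flange: a = T/(0.85 f'_c b_f) = 157.5/(0.85 × 6 × 51) = 0.606 in.
Since a = 0.606 ≤ h_f = 3.3 in, the stress block lies entirely in the flange; analyse as a rectangular beam of width b_f.
M_n = T(d − a/2) = 157.5 × (21.6 − 0.303) = 3354.3 kip·in.
M_n = 3354.3/12 = 279.53 kip·ft.

M_n ≈ 280 kip·ft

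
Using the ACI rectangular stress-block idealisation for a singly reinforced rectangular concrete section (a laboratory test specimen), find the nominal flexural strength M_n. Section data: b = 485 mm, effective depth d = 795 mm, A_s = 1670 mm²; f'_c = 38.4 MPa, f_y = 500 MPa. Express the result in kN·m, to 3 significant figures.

M_n ≈ 642 kN·m

T = A_s f_y = 1670 × 500 = 835000 N = 835 kN.
From C = T: a = T/(0.85 f'_c b) = 835000/(0.85 × 38.4 × 485) = 52.75 mm.
M_n = T(d − a/2) = 835 kN × (795 − 26.375) mm = 641.80 kN·m.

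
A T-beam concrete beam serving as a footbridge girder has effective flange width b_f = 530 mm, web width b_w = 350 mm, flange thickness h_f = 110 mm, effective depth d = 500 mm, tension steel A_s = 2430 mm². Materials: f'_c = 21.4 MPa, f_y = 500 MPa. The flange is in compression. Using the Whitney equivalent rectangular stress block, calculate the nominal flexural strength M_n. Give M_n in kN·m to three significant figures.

M_n ≈ 530 kN·m

Tension: T = A_s f_y = 2430 × 500 = 1215000 N.
Try a within the flange: a = T/(0.85 f'_c b_f) = 1215000/(0.85 × 21.4 × 530) = 126.03 mm.
a = 126.03 > h_f = 110 mm: the block extends into the web. Split into flange-overhang and web parts.
C_f = 0.85 f'_c (b_f − b_w) h_f = 0.85 × 21.4 × (530 − 350) × 110 = 360162 N.
Remaining web compression depth: a_w = (T − C_f)/(0.85 f'_c b_w) = (1215000 − 360162)/(0.85 × 21.4 × 350) = 134.27 mm.
M_n = C_f(d − h_f/2) + (T − C_f)(d − a_w/2) = 360162 × (500 − 55) + 854838 × (500 − 67.135) = 160.27 + 370.03 = 530.30 × 10⁶ N·mm.
M_n = 530.30 kN·m.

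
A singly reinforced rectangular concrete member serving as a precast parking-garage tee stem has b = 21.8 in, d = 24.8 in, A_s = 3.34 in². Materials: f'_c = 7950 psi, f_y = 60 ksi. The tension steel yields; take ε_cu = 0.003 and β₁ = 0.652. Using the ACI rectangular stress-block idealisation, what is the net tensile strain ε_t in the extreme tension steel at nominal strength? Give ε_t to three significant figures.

ε_t ≈ 0.0327

a = A_s f_y/(0.85 f'_c b) = 1.360 in.
β₁ = 0.652, so c = a/β₁ = 1.360/0.652 = 2.086 in.
From the linear strain diagram with ε_cu = 0.003: ε_t = 0.003 (d − c)/c = 0.003 × (24.8 − 2.086)/2.086 = 0.0327.
Since ε_t ≥ 0.005, the section is tension-controlled.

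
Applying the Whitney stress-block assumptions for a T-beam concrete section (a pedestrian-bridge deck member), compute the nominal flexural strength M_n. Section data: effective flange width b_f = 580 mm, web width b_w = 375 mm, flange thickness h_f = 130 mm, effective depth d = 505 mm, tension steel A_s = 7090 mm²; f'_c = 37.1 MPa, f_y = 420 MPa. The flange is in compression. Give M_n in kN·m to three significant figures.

M_n ≈ 1260 kN·m

Tension: T = A_s f_y = 7090 × 420 = 2977800 N.
Try a within the flange: a = T/(0.85 f'_c b_f) = 2977800/(0.85 × 37.1 × 580) = 162.81 mm.
a = 162.81 > h_f = 130 mm: the block extends into the web. Split into flange-overhang and web parts.
C_f = 0.85 f'_c (b_f − b_w) h_f = 0.85 × 37.1 × (580 − 375) × 130 = 840408 N.
Remaining web compression depth: a_w = (T − C_f)/(0.85 f'_c b_w) = (2977800 − 840408)/(0.85 × 37.1 × 375) = 180.74 mm.
M_n = C_f(d − h_f/2) + (T − C_f)(d − a_w/2) = 840408 × (505 − 65) + 2137392 × (505 − 90.37) = 369.78 + 886.23 = 1256.01 × 10⁶ N·mm.
M_n = 1256.01 kN·m.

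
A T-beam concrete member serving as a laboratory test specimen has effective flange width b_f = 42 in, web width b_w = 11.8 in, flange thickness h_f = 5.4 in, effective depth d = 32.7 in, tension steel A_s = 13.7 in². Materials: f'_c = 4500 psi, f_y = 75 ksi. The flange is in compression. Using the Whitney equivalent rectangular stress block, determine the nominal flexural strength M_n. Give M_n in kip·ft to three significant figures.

Tension: T = A_s f_y = 13.7 × 75 = 1027.5 kips.
Try a within the flange: a = T/(0.85 f'_c b_f) = 1027.5/(0.85 × 4.5 × 42) = 6.396 in.
a = 6.396 > h_f = 5.4 in: the block extends into the web. Split into flange-overhang and web parts.
C_f = 0.85 f'_c (b_f − b_w) h_f = 0.85 × 4.5 × (42 − 11.8) × 5.4 = 623.8 kips.
Remaining web compression depth: a_w = (T − C_f)/(0.85 f'_c b_w) = (1027.5 − 623.8)/(0.85 × 4.5 × 11.8) = 8.944 in.
M_n = C_f(d − h_f/2) + (T − C_f)(d − a_w/2) = 623.8 × (32.7 − 2.7) + 403.7 × (32.7 − 4.472) = 18714.0 + 11395.6 = 30109.6 kip·in.
M_n = 30109.6/12 = 2509.13 kip·ft.

M_n ≈ 2510 kip·ft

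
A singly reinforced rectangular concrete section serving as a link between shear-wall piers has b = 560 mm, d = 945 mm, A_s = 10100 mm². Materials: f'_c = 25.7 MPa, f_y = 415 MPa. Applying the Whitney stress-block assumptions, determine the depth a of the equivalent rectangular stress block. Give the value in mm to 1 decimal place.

a ≈ 342.6 mm

T = A_s f_y = 10100 × 415 = 4191500 N = 4191.5 kN.
Setting C = 0.85 f'_c a b equal to T: a = 4191500/(0.85 × 25.7 × 560) = 342.6 mm.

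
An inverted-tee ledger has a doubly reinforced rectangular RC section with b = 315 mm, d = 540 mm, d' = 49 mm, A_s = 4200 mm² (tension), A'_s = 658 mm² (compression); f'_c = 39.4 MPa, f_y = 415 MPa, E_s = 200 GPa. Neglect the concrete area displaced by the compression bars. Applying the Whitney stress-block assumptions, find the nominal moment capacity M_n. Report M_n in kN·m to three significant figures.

Assume both tension and compression steel yield.
Net tension couple steel: A_s − A'_s = 3542 mm².
a = (A_s − A'_s) f_y / (0.85 f'_c b) = 1469930/(0.85 × 39.4 × 315) = 139.34 mm.
c = a/β₁ = 139.34/0.769 = 181.20 mm; ε'_s = 0.003(c − d')/c = 0.0022 ≥ f_y/E_s = 0.0021, so compression steel does yield.
M_n = (A_s − A'_s) f_y (d − a/2) + A'_s f_y (d − d') = [1469930 × (540 − 69.67) + 273070 × (540 − 49)] × 10⁻⁶ = 691.35 + 134.08 = 825.43 kN·m.

M_n ≈ 825 kN·m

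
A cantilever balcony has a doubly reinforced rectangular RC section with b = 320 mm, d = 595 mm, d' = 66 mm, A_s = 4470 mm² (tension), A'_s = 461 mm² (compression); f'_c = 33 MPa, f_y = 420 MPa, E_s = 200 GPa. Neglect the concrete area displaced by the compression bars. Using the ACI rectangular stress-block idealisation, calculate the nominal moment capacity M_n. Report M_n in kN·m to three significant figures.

M_n ≈ 946 kN·m

Assume both tension and compression steel yield.
Net tension couple steel: A_s − A'_s = 4009 mm².
a = (A_s − A'_s) f_y / (0.85 f'_c b) = 1683780/(0.85 × 33 × 320) = 187.59 mm.
c = a/β₁ = 187.59/0.814 = 230.45 mm; ε'_s = 0.003(c − d')/c = 0.0021 ≥ f_y/E_s = 0.0021, so compression steel does yield.
M_n = (A_s − A'_s) f_y (d − a/2) + A'_s f_y (d − d') = [1683780 × (595 − 93.795) + 193620 × (595 − 66)] × 10⁻⁶ = 843.92 + 102.42 = 946.34 kN·m.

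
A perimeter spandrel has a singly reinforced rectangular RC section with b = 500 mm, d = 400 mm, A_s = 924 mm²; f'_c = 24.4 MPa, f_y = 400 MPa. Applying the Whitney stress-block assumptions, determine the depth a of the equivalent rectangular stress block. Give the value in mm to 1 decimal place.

T = A_s f_y = 924 × 400 = 369600 N = 369.6 kN.
Setting C = 0.85 f'_c a b equal to T: a = 369600/(0.85 × 24.4 × 500) = 35.6 mm.

a ≈ 35.6 mm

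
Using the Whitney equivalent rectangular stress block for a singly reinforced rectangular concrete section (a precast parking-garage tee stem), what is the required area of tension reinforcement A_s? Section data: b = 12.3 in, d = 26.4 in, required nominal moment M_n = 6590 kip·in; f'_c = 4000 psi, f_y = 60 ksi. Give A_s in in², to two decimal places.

A_s ≈ 4.78 in²

From M_n = 0.85 f'_c a b (d − a/2):
a = d − √(d² − 2M_n/(0.85 f'_c b)) = 26.4 − √(26.4² − 2 × 6590/(0.85 × 4 × 12.3)) = 6.860 in.
A_s = 0.85 f'_c a b / f_y = 0.85 × 4 × 6.860 × 12.3 / 60 = 4.781 in².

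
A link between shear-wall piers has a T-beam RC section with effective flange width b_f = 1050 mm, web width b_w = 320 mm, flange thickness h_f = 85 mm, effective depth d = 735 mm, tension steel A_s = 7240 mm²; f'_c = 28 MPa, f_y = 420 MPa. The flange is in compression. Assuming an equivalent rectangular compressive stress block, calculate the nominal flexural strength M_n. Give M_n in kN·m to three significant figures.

Tension: T = A_s f_y = 7240 × 420 = 3040800 N.
Try a within the flange: a = T/(0.85 f'_c b_f) = 3040800/(0.85 × 28 × 1050) = 121.68 mm.
a = 121.68 > h_f = 85 mm: the block extends into the web. Split into flange-overhang and web parts.
C_f = 0.85 f'_c (b_f − b_w) h_f = 0.85 × 28 × (1050 − 320) × 85 = 1476790 N.
Remaining web compression depth: a_w = (T − C_f)/(0.85 f'_c b_w) = (3040800 − 1476790)/(0.85 × 28 × 320) = 205.36 mm.
M_n = C_f(d − h_f/2) + (T − C_f)(d − a_w/2) = 1476790 × (735 − 42.5) + 1564010 × (735 − 102.68) = 1022.68 + 988.95 = 2011.63 × 10⁶ N·mm.
M_n = 2011.63 kN·m.

M_n ≈ 2010 kN·m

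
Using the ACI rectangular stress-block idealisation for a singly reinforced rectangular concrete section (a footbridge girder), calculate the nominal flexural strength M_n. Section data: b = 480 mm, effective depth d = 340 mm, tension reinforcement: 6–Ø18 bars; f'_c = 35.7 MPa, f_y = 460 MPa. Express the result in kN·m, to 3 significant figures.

A_s = 6 × 254 = 1524 mm².
T = A_s f_y = 1524 × 460 = 701040 N = 701.04 kN.
From C = T: a = T/(0.85 f'_c b) = 701040/(0.85 × 35.7 × 480) = 48.13 mm.
M_n = T(d − a/2) = 701.04 kN × (340 − 24.065) mm = 221.48 kN·m.

M_n ≈ 221 kN·m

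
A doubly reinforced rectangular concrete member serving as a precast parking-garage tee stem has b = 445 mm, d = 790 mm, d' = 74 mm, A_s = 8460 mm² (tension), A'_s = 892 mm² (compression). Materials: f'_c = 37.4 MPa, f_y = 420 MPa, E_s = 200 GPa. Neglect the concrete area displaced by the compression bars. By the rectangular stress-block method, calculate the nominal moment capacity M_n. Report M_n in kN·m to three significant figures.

M_n ≈ 2420 kN·m

Assume both tension and compression steel yield.
Net tension couple steel: A_s − A'_s = 7568 mm².
a = (A_s − A'_s) f_y / (0.85 f'_c b) = 3178560/(0.85 × 37.4 × 445) = 224.69 mm.
c = a/β₁ = 224.69/0.783 = 286.96 mm; ε'_s = 0.003(c − d')/c = 0.0022 ≥ f_y/E_s = 0.0021, so compression steel does yield.
M_n = (A_s − A'_s) f_y (d − a/2) + A'_s f_y (d − d') = [3178560 × (790 − 112.345) + 374640 × (790 − 74)] × 10⁻⁶ = 2153.97 + 268.24 = 2422.21 kN·m.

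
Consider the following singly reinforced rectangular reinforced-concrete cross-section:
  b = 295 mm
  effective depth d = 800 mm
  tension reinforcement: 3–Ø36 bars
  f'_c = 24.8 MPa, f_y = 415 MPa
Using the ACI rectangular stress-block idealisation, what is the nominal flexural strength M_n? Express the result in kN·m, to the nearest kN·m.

A_s = 3 × 1018 = 3054 mm².
T = A_s f_y = 3054 × 415 = 1267410 N = 1267.41 kN.
From C = T: a = T/(0.85 f'_c b) = 1267410/(0.85 × 24.8 × 295) = 203.81 mm.
M_n = T(d − a/2) = 1267.41 kN × (800 − 101.905) mm = 884.77 kN·m.

M_n ≈ 885 kN·m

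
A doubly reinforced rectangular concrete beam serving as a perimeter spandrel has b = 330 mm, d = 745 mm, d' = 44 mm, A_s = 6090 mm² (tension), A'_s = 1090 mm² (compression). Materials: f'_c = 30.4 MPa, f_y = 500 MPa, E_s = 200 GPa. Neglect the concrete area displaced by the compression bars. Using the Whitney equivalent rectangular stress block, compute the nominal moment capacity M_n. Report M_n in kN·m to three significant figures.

Assume both tension and compression steel yield.
Net tension couple steel: A_s − A'_s = 5000 mm².
a = (A_s − A'_s) f_y / (0.85 f'_c b) = 2500000/(0.85 × 30.4 × 330) = 293.18 mm.
c = a/β₁ = 293.18/0.833 = 351.96 mm; ε'_s = 0.003(c − d')/c = 0.0026 ≥ f_y/E_s = 0.0025, so compression steel does yield.
M_n = (A_s − A'_s) f_y (d − a/2) + A'_s f_y (d − d') = [2500000 × (745 − 146.59) + 545000 × (745 − 44)] × 10⁻⁶ = 1496.03 + 382.05 = 1878.08 kN·m.

M_n ≈ 1880 kN·m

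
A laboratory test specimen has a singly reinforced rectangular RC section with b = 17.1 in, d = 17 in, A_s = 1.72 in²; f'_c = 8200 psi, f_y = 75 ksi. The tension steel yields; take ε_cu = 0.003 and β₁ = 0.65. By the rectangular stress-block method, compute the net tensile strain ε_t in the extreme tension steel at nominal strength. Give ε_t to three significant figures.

a = A_s f_y/(0.85 f'_c b) = 1.082 in.
β₁ = 0.65, so c = a/β₁ = 1.082/0.65 = 1.665 in.
From the linear strain diagram with ε_cu = 0.003: ε_t = 0.003 (d − c)/c = 0.003 × (17 − 1.665)/1.665 = 0.0276.
Since ε_t ≥ 0.005, the section is tension-controlled.

ε_t ≈ 0.0276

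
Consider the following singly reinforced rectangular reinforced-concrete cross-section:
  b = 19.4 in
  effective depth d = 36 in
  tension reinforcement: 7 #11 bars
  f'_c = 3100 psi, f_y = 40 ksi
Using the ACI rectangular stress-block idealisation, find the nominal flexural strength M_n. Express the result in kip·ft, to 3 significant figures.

M_n ≈ 1150 kip·ft

A_s = 7 × 1.56 = 10.92 in².
T = A_s f_y = 10.92 × 40 = 436.8 kips.
a = T/(0.85 f'_c b) = 436.8/(0.85 × 3.1 × 19.4) = 8.545 in.
M_n = T(d − a/2) = 436.8 × (36 − 4.2725) = 13858.6 kip·in = 13858.6/12 = 1154.88 kip·ft.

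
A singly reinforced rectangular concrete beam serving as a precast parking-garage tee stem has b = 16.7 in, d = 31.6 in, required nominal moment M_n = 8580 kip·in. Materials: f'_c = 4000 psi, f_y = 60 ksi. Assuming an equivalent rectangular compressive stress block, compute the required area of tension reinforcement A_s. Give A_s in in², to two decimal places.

A_s ≈ 4.93 in²

From M_n = 0.85 f'_c a b (d − a/2):
a = d − √(d² − 2M_n/(0.85 f'_c b)) = 31.6 − √(31.6² − 2 × 8580/(0.85 × 4 × 16.7)) = 5.212 in.
A_s = 0.85 f'_c a b / f_y = 0.85 × 4 × 5.212 × 16.7 / 60 = 4.932 in².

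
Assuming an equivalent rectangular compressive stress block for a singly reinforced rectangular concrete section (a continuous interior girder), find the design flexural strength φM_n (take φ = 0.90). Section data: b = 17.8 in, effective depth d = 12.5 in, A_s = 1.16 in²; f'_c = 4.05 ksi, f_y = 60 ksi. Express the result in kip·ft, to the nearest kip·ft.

φM_n ≈ 62 kip·ft

T = A_s f_y = 1.16 × 60 = 69.6 kips.
a = T/(0.85 f'_c b) = 69.6/(0.85 × 4.05 × 17.8) = 1.136 in.
M_n = T(d − a/2) = 69.6 × (12.5 − 0.568) = 830.5 kip·in = 830.5/12 = 69.21 kip·ft.
φM_n = 0.90 × 69.21 = 62.29 kip·ft.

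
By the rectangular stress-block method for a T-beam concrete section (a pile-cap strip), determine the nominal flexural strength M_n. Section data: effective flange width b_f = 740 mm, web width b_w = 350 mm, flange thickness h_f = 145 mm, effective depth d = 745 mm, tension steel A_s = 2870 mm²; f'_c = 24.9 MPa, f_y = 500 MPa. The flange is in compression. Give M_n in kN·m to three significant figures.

Tension: T = A_s f_y = 2870 × 500 = 1435000 N.
Try a within the flange: a = T/(0.85 f'_c b_f) = 1435000/(0.85 × 24.9 × 740) = 91.62 mm.
Since a = 91.62 ≤ h_f = 145 mm, the stress block lies entirely in the flange; analyse as a rectangular beam of width b_f.
M_n = T(d − a/2) = 1435000 × (745 − 45.81) = 1003.34 × 10⁶ N·mm.
M_n = 1003.34 kN·m.

M_n ≈ 1000 kN·m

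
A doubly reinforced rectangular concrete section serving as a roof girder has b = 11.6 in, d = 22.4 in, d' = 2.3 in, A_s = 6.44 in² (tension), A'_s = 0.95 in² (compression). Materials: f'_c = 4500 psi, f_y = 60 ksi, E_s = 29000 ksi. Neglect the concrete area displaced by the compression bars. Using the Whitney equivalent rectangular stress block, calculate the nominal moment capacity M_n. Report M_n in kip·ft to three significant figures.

M_n ≈ 608 kip·ft

Assume both steels yield.
a = (A_s − A'_s) f_y/(0.85 f'_c b) = (6.44 − 0.95) × 60/(0.85 × 4.5 × 11.6) = 7.424 in.
c = a/β₁ = 7.424/0.825 = 8.999 in; ε'_s = 0.003(c − d')/c = 0.0022 ≥ ε_y = 0.0021, so the compression steel yields.
M_n = (A_s − A'_s) f_y (d − a/2) + A'_s f_y (d − d') = 329.4 × (22.4 − 3.712) + 57 × (22.4 − 2.3) = 6155.8 + 1145.7 = 7301.5 kip·in = 7301.5/12 = 608.46 kip·ft.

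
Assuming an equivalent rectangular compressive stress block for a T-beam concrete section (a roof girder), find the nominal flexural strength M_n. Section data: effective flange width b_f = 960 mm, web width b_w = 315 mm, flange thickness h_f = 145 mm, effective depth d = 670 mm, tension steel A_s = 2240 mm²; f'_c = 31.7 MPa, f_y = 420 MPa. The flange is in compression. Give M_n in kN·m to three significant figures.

Tension: T = A_s f_y = 2240 × 420 = 940800 N.
Try a within the flange: a = T/(0.85 f'_c b_f) = 940800/(0.85 × 31.7 × 960) = 36.37 mm.
Since a = 36.37 ≤ h_f = 145 mm, the stress block lies entirely in the flange; analyse as a rectangular beam of width b_f.
M_n = T(d − a/2) = 940800 × (670 − 18.185) = 613.23 × 10⁶ N·mm.
M_n = 613.23 kN·m.

M_n ≈ 613 kN·m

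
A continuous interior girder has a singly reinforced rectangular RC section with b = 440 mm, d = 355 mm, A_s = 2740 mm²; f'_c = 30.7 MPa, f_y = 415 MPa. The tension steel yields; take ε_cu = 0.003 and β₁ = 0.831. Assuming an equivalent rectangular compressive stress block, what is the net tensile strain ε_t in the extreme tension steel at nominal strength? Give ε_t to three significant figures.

ε_t ≈ 0.00594

a = A_s f_y/(0.85 f'_c b) = 99.03 mm.
β₁ = 0.831, so c = a/β₁ = 99.03/0.831 = 119.17 mm.
From the linear strain diagram with ε_cu = 0.003: ε_t = 0.003 (d − c)/c = 0.003 × (355 − 119.17)/119.17 = 0.00594.
Since ε_t ≥ 0.005, the section is tension-controlled.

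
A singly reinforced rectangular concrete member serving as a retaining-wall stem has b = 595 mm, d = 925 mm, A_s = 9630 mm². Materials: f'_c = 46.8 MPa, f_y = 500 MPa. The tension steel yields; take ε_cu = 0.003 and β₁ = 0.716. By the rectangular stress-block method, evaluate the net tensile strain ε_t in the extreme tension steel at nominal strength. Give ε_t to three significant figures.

a = A_s f_y/(0.85 f'_c b) = 203.43 mm.
β₁ = 0.716, so c = a/β₁ = 203.43/0.716 = 284.12 mm.
From the linear strain diagram with ε_cu = 0.003: ε_t = 0.003 (d − c)/c = 0.003 × (925 − 284.12)/284.12 = 0.00677.
Since ε_t ≥ 0.005, the section is tension-controlled.

ε_t ≈ 0.00677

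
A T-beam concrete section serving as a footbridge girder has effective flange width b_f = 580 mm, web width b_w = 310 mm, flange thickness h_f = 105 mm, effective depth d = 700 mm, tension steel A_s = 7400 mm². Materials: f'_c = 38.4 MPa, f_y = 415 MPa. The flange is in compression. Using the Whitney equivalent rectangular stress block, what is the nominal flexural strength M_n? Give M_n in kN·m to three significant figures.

Tension: T = A_s f_y = 7400 × 415 = 3071000 N.
Try a within the flange: a = T/(0.85 f'_c b_f) = 3071000/(0.85 × 38.4 × 580) = 162.22 mm.
a = 162.22 > h_f = 105 mm: the block extends into the web. Split into flange-overhang and web parts.
C_f = 0.85 f'_c (b_f − b_w) h_f = 0.85 × 38.4 × (580 − 310) × 105 = 925344 N.
Remaining web compression depth: a_w = (T − C_f)/(0.85 f'_c b_w) = (3071000 − 925344)/(0.85 × 38.4 × 310) = 212.05 mm.
M_n = C_f(d − h_f/2) + (T − C_f)(d − a_w/2) = 925344 × (700 − 52.5) + 2145656 × (700 − 106.025) = 599.16 + 1274.47 = 1873.63 × 10⁶ N·mm.
M_n = 1873.63 kN·m.

M_n ≈ 1870 kN·m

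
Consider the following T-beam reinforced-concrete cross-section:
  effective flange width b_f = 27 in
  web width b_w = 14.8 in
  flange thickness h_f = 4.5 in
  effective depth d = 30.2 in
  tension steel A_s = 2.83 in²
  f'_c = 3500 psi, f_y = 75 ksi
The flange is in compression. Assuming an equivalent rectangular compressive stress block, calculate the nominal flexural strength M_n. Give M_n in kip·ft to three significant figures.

M_n ≈ 511 kip·ft

Tension: T = A_s f_y = 2.83 × 75 = 212.25 kips.
Try a within the flange: a = T/(0.85 f'_c b_f) = 212.25/(0.85 × 3.5 × 27) = 2.642 in.
Since a = 2.642 ≤ h_f = 4.5 in, the stress block lies entirely in the flange; analyse as a rectangular beam of width b_f.
M_n = T(d − a/2) = 212.25 × (30.2 − 1.321) = 6129.6 kip·in.
M_n = 6129.6/12 = 510.80 kip·ft.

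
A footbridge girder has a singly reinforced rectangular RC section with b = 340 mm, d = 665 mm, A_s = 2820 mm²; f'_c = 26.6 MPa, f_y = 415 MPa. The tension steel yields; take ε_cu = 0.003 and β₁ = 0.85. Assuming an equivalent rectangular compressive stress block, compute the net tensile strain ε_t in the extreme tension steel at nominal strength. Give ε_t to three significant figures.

a = A_s f_y/(0.85 f'_c b) = 152.24 mm.
β₁ = 0.85, so c = a/β₁ = 152.24/0.85 = 179.11 mm.
From the linear strain diagram with ε_cu = 0.003: ε_t = 0.003 (d − c)/c = 0.003 × (665 − 179.11)/179.11 = 0.00814.
Since ε_t ≥ 0.005, the section is tension-controlled.

ε_t ≈ 0.00814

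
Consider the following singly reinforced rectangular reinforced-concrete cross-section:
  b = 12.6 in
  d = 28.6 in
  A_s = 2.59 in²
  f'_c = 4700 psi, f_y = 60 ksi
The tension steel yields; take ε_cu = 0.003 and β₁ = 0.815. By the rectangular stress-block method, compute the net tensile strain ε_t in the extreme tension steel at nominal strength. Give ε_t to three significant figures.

ε_t ≈ 0.0197

a = A_s f_y/(0.85 f'_c b) = 3.087 in.
β₁ = 0.815, so c = a/β₁ = 3.087/0.815 = 3.788 in.
From the linear strain diagram with ε_cu = 0.003: ε_t = 0.003 (d − c)/c = 0.003 × (28.6 − 3.788)/3.788 = 0.0197.
Since ε_t ≥ 0.005, the section is tension-controlled.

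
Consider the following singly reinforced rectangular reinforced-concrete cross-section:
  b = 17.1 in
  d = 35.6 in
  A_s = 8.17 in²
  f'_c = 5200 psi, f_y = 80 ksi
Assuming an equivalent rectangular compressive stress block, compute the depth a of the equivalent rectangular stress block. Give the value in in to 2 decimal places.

a ≈ 8.65 in

T = A_s f_y = 8.17 × 80 = 653.6 kips.
a = T/(0.85 f'_c b) = 653.6/(0.85 × 5.2 × 17.1) = 8.65 in.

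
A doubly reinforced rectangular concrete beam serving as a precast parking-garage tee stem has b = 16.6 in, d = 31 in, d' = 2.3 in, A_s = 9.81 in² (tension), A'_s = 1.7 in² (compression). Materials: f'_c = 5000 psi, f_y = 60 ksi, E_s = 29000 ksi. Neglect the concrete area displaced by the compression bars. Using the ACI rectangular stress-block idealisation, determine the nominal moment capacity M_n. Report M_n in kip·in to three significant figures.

M_n ≈ 16300 kip·in

Assume both steels yield.
a = (A_s − A'_s) f_y/(0.85 f'_c b) = (9.81 − 1.7) × 60/(0.85 × 5 × 16.6) = 6.897 in.
c = a/β₁ = 6.897/0.8 = 8.621 in; ε'_s = 0.003(c − d')/c = 0.0022 ≥ ε_y = 0.0021, so the compression steel yields.
M_n = (A_s − A'_s) f_y (d − a/2) + A'_s f_y (d − d') = 486.6 × (31 − 3.4485) + 102 × (31 − 2.3) = 13406.6 + 2927.4 = 16334.0 kip·in.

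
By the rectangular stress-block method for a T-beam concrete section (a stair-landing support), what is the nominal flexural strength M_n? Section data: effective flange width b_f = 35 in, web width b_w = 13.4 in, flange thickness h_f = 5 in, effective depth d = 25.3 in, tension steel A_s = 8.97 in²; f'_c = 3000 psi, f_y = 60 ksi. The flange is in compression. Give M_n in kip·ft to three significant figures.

Tension: T = A_s f_y = 8.97 × 60 = 538.2 kips.
Try a within the flange: a = T/(0.85 f'_c b_f) = 538.2/(0.85 × 3 × 35) = 6.030 in.
a = 6.030 > h_f = 5 in: the block extends into the web. Split into flange-overhang and web parts.
C_f = 0.85 f'_c (b_f − b_w) h_f = 0.85 × 3 × (35 − 13.4) × 5 = 275.4 kips.
Remaining web compression depth: a_w = (T − C_f)/(0.85 f'_c b_w) = (538.2 − 275.4)/(0.85 × 3 × 13.4) = 7.691 in.
M_n = C_f(d − h_f/2) + (T − C_f)(d − a_w/2) = 275.4 × (25.3 − 2.5) + 262.8 × (25.3 − 3.8455) = 6279.1 + 5638.2 = 11917.3 kip·in.
M_n = 11917.3/12 = 993.11 kip·ft.

M_n ≈ 993 kip·ft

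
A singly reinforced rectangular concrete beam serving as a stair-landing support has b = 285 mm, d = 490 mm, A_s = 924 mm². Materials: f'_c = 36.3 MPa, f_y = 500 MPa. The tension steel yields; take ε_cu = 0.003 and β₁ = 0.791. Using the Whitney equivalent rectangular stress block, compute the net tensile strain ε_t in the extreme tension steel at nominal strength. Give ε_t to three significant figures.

a = A_s f_y/(0.85 f'_c b) = 52.54 mm.
β₁ = 0.791, so c = a/β₁ = 52.54/0.791 = 66.42 mm.
From the linear strain diagram with ε_cu = 0.003: ε_t = 0.003 (d − c)/c = 0.003 × (490 − 66.42)/66.42 = 0.0191.
Since ε_t ≥ 0.005, the section is tension-controlled.

ε_t ≈ 0.0191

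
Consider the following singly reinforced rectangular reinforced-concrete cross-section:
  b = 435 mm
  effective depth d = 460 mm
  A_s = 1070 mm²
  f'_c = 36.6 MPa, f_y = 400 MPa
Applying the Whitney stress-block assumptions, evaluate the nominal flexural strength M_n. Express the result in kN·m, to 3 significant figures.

M_n ≈ 190 kN·m

T = A_s f_y = 1070 × 400 = 428000 N = 428 kN.
From C = T: a = T/(0.85 f'_c b) = 428000/(0.85 × 36.6 × 435) = 31.63 mm.
M_n = T(d − a/2) = 428 kN × (460 − 15.815) mm = 190.11 kN·m.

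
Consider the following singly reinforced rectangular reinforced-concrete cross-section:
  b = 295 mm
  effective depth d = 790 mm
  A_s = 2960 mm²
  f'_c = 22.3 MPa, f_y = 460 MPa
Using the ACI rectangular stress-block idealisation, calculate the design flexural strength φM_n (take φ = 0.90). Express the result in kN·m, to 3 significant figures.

φM_n ≈ 819 kN·m

T = A_s f_y = 2960 × 460 = 1361600 N = 1361.6 kN.
From C = T: a = T/(0.85 f'_c b) = 1361600/(0.85 × 22.3 × 295) = 243.50 mm.
M_n = T(d − a/2) = 1361.6 kN × (790 − 121.75) mm = 909.89 kN·m.
φM_n = 0.90 × 909.89 = 818.90 kN·m.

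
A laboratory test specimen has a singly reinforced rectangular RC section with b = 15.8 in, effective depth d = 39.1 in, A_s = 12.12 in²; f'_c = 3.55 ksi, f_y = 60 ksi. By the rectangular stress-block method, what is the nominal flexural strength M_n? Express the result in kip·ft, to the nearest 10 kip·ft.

M_n ≈ 1910 kip·ft

T = A_s f_y = 12.12 × 60 = 727.2 kips.
a = T/(0.85 f'_c b) = 727.2/(0.85 × 3.55 × 15.8) = 15.253 in.
M_n = T(d − a/2) = 727.2 × (39.1 − 7.6265) = 22887.5 kip·in = 22887.5/12 = 1907.29 kip·ft.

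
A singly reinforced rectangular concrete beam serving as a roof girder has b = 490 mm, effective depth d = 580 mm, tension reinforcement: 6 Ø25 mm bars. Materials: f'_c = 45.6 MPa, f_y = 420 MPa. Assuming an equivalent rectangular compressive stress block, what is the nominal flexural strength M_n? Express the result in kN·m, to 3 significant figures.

A_s = 6 × 491 = 2946 mm².
T = A_s f_y = 2946 × 420 = 1237320 N = 1237.32 kN.
From C = T: a = T/(0.85 f'_c b) = 1237320/(0.85 × 45.6 × 490) = 65.15 mm.
M_n = T(d − a/2) = 1237.32 kN × (580 − 32.575) mm = 677.34 kN·m.

M_n ≈ 677 kN·m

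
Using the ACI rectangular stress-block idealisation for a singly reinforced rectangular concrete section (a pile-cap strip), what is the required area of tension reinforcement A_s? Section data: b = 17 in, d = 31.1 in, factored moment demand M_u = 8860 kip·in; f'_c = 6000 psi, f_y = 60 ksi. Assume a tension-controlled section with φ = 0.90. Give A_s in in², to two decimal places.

A_s ≈ 5.63 in²

M_n = M_u/φ = 8860/0.90 = 9844.44 kip·in.
From M_n = 0.85 f'_c a b (d − a/2):
a = d − √(d² − 2M_n/(0.85 f'_c b)) = 31.1 − √(31.1² − 2 × 9844.44/(0.85 × 6 × 17)) = 3.895 in.
A_s = 0.85 f'_c a b / f_y = 0.85 × 6 × 3.895 × 17 / 60 = 5.628 in².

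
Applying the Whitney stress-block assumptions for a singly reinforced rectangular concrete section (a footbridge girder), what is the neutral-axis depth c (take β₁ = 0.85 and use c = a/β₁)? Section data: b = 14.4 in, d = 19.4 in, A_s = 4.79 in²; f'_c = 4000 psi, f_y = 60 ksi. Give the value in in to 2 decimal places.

c ≈ 6.91 in

T = A_s f_y = 4.79 × 60 = 287.4 kips.
a = T/(0.85 f'_c b) = 287.4/(0.85 × 4 × 14.4) = 5.8701 in.
With β₁ = 0.85, c = a/β₁ = 5.8701/0.85 = 6.91 in.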